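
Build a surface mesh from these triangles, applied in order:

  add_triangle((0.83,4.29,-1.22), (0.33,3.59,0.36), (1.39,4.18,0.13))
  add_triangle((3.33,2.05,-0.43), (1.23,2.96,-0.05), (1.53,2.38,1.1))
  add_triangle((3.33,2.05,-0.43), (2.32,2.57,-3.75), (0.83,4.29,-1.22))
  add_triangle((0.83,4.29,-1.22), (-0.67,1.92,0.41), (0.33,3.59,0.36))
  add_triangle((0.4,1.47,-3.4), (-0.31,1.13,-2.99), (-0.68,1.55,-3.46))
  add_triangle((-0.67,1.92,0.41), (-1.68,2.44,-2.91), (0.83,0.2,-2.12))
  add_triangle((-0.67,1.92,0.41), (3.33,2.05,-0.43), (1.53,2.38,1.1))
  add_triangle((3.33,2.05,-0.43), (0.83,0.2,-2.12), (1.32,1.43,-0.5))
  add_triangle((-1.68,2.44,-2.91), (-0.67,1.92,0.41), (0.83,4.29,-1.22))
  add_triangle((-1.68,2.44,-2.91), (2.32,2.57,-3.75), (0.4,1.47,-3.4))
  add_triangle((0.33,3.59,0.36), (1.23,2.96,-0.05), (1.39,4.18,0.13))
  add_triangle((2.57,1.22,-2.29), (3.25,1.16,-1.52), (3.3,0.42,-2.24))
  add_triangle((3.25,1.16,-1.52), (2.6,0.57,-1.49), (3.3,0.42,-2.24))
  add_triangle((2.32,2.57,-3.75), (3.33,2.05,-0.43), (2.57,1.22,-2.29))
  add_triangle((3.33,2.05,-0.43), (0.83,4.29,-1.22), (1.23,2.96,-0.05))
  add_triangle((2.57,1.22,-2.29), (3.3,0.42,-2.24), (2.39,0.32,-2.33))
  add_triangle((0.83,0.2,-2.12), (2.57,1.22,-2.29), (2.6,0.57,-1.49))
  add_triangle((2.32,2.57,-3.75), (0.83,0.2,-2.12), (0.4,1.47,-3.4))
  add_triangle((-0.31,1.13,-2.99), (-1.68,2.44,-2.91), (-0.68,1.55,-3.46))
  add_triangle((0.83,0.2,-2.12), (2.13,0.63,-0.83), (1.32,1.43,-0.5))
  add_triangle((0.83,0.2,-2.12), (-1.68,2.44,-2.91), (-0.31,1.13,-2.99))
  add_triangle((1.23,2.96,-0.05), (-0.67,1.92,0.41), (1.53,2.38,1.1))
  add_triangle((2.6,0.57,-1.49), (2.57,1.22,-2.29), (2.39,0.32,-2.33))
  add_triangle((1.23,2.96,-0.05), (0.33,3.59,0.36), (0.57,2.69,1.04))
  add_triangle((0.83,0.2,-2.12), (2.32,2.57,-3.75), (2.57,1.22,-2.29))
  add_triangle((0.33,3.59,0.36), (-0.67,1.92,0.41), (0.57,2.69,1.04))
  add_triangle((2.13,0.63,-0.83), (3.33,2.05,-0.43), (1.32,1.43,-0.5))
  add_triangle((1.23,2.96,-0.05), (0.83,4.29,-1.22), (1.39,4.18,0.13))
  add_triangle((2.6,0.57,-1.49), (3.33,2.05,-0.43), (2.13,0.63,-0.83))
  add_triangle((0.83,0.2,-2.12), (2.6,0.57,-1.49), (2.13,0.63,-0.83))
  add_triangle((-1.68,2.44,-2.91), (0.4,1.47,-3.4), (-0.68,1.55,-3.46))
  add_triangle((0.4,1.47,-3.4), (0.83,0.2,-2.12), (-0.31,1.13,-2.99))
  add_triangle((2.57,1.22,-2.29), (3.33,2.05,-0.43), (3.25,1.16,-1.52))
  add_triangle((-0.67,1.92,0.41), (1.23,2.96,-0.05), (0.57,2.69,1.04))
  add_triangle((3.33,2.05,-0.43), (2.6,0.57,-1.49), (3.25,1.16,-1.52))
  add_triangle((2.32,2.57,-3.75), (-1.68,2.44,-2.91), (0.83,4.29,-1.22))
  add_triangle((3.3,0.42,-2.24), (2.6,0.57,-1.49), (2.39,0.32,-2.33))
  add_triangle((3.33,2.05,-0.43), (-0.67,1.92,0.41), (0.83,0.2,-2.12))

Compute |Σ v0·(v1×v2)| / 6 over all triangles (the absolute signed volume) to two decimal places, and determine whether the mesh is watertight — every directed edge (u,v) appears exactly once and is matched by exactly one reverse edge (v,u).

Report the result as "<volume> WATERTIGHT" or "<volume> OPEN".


26.54 WATERTIGHT

Per-triangle v0·(v1×v2)/6:
  t1: +0.9177
  t2: +1.4995
  t3: +6.5316
  t4: +0.7791
  t5: +0.1205
  t6: -1.5613
  t7: -1.4215
  t8: +0.7466
  t9: +3.1213
  t10: +2.3455
  t11: -0.0430
  t12: +0.5609
  t13: +0.0226
  t14: +1.9343
  t15: +1.5887
  t16: +0.3428
  t17: +0.4615
  t18: +1.0750
  t19: -0.0481
  t20: -0.6628
  t21: -0.2882
  t22: +0.9437
  t23: -0.3455
  t24: +0.5084
  t25: +1.0082
  t26: +0.4321
  t27: -0.3148
  t28: +0.2907
  t29: +0.1190
  t30: -0.1192
  t31: +0.6661
  t32: +0.3223
  t33: +0.6926
  t34: -0.6664
  t35: +0.0908
  t36: +7.5339
  t37: -0.0955
  t38: -2.5498
Σ = +26.5392 → |volume| = 26.54

Directed edges: 114 total, each appears once with its reverse present → watertight.


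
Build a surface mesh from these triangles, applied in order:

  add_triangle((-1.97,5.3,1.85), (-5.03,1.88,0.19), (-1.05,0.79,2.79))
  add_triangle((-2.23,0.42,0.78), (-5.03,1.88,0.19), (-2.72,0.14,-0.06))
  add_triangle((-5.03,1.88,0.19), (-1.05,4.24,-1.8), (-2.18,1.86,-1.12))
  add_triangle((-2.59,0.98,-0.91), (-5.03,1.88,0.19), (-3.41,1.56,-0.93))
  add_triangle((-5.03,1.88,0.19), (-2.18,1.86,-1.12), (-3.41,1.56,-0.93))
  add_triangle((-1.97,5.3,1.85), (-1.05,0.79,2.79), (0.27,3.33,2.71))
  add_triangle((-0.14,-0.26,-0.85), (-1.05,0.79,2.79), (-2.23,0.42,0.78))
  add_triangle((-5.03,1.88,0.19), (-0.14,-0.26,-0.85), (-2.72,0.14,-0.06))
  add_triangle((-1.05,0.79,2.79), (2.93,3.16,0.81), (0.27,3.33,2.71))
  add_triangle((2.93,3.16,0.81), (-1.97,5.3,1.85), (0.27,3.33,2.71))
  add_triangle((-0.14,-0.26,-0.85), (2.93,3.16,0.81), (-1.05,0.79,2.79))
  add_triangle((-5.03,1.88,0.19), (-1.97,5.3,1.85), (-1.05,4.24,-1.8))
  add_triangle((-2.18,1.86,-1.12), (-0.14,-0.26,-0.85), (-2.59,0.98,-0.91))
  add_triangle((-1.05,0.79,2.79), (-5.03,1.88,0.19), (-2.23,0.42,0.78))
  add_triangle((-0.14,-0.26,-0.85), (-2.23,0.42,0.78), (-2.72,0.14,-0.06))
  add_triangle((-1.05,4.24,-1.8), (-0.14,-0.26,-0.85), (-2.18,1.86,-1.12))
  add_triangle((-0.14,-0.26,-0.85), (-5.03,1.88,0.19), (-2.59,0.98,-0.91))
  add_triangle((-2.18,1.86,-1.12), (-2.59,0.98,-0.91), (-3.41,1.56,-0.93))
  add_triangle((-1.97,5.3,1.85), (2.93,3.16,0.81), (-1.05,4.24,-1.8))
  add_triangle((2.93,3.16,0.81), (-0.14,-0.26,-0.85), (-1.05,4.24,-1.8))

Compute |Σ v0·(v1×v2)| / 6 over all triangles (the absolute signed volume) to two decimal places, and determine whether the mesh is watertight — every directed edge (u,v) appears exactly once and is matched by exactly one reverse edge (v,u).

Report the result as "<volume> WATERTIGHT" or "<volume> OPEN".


56.02 WATERTIGHT

Per-triangle v0·(v1×v2)/6:
  t1: +9.9307
  t2: +0.5677
  t3: +2.2662
  t4: +0.2306
  t5: +0.6400
  t6: +4.3826
  t7: +0.0600
  t8: +0.5859
  t9: +2.0969
  t10: +6.0015
  t11: -0.5977
  t12: +12.7656
  t13: +0.4057
  t14: +1.1852
  t15: -0.0167
  t16: +1.1192
  t17: +0.2725
  t18: +0.1610
  t19: +11.7561
  t20: +2.2088
Σ = +56.0220 → |volume| = 56.02

Directed edges: 60 total, each appears once with its reverse present → watertight.


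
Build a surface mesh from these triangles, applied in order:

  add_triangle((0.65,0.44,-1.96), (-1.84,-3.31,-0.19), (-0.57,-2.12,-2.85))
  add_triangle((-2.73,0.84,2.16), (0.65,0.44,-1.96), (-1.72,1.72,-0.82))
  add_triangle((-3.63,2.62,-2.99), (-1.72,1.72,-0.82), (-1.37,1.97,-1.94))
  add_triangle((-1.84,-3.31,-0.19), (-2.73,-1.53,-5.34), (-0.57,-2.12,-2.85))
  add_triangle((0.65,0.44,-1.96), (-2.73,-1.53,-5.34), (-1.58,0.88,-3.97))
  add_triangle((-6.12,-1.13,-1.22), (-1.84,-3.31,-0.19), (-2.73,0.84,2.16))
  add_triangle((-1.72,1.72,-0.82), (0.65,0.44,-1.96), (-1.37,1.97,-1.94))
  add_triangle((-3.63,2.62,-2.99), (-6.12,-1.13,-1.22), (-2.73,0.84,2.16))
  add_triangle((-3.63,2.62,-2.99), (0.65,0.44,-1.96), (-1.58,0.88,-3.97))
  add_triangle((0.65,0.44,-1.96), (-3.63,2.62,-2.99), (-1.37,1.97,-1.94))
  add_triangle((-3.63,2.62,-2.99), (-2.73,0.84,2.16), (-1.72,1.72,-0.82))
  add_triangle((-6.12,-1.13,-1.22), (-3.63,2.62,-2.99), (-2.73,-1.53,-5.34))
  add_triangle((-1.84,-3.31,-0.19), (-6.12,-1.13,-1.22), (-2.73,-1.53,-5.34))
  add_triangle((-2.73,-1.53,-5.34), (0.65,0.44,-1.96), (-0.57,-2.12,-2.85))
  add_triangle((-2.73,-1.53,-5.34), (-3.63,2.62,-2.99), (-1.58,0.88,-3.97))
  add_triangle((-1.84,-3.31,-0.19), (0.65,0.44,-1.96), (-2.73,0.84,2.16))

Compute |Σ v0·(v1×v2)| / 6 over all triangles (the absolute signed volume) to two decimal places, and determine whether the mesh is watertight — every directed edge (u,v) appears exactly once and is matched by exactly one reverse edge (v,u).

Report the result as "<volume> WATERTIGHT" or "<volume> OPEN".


Per-triangle v0·(v1×v2)/6:
  t1: -0.0562
  t2: -0.1482
  t3: +0.5892
  t4: +4.5919
  t5: +2.5655
  t6: +8.4353
  t7: +0.0117
  t8: +12.1826
  t9: +1.8609
  t10: +1.0349
  t11: +1.6846
  t12: +18.4665
  t13: +14.7146
  t14: +2.7071
  t15: +5.1644
  t16: -3.0290
Σ = +70.7758 → |volume| = 70.78

Directed edges: 48 total, each appears once with its reverse present → watertight.

70.78 WATERTIGHT


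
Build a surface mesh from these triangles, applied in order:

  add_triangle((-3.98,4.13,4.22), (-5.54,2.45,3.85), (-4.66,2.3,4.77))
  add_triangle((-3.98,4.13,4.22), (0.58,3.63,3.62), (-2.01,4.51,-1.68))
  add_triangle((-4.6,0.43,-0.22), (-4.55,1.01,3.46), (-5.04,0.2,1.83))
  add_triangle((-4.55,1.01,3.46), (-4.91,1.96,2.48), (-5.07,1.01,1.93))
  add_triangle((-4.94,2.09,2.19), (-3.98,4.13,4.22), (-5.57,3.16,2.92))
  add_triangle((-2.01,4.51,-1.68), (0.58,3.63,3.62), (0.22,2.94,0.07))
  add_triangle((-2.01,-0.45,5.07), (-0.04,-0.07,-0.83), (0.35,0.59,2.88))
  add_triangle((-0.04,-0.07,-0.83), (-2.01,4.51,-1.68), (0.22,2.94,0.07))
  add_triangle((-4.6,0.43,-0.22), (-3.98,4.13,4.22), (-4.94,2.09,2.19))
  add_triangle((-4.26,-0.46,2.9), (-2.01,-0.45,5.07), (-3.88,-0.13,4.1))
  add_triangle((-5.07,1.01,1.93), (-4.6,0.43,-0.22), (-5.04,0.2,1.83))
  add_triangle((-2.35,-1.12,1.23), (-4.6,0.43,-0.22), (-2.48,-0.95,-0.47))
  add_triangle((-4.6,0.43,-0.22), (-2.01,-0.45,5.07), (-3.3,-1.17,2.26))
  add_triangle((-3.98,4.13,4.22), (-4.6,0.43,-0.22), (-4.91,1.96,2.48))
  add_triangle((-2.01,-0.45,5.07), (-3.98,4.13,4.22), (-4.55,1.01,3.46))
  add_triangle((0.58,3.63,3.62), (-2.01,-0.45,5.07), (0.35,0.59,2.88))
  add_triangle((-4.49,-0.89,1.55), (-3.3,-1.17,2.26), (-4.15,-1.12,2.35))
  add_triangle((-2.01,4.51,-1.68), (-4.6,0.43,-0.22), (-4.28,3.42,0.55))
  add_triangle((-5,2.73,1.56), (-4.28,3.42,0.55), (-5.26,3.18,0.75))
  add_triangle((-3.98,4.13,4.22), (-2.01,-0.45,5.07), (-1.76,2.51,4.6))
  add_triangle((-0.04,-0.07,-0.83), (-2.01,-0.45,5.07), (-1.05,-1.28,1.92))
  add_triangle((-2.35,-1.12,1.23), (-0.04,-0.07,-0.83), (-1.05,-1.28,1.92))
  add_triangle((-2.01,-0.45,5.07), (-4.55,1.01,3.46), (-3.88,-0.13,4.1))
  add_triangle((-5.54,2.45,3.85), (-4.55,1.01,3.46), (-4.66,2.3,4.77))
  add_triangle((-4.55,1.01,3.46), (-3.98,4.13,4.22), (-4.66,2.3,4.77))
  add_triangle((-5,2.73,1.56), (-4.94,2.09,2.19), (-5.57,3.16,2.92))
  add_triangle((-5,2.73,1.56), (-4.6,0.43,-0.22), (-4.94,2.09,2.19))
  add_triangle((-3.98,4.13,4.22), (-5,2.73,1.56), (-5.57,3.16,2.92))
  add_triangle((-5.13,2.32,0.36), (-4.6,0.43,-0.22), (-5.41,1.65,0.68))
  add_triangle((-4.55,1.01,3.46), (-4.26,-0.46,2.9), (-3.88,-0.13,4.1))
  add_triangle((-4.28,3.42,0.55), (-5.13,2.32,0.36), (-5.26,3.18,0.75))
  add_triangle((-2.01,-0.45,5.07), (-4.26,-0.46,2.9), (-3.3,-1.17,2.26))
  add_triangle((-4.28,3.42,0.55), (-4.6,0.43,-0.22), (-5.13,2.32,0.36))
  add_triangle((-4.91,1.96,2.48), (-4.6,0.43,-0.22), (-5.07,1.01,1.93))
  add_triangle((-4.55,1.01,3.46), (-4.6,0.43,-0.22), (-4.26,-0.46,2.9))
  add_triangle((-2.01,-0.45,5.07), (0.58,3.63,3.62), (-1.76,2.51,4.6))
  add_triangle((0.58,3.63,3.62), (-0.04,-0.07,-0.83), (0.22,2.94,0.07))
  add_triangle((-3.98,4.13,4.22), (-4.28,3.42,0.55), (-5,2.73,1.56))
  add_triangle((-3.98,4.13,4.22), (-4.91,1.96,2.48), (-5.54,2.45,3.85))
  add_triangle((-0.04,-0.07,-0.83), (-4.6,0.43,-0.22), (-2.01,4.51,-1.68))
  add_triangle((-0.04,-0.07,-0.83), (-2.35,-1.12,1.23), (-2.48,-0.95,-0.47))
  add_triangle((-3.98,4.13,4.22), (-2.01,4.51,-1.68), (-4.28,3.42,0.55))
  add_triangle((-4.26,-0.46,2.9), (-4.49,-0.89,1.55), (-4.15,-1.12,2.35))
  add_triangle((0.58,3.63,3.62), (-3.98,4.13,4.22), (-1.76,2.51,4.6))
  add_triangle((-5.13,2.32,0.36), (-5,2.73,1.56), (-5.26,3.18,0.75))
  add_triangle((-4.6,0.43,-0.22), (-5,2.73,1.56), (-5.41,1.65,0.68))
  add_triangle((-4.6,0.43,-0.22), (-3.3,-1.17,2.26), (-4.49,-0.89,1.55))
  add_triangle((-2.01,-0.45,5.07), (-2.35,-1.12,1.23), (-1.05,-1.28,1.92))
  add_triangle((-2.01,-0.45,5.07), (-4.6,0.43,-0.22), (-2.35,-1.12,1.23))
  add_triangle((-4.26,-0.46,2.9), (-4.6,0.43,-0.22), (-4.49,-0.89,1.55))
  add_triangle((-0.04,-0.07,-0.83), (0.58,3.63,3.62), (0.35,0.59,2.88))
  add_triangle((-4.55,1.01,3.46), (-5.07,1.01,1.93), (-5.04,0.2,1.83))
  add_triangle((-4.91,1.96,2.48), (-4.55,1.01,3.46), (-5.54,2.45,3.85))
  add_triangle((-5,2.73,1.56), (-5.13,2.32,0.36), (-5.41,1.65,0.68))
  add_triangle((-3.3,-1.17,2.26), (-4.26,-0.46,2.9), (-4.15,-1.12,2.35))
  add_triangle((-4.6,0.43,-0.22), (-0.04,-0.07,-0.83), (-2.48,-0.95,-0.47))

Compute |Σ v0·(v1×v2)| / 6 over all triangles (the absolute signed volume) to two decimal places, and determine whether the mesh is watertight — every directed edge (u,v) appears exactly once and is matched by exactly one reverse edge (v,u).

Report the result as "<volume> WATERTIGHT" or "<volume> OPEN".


Per-triangle v0·(v1×v2)/6:
  t1: +3.0302
  t2: +17.5088
  t3: -1.6928
  t4: +1.3802
  t5: +0.7167
  t6: +3.7945
  t7: -0.0826
  t8: +0.9224
  t9: -1.4849
  t10: +1.0007
  t11: +1.3028
  t12: +1.5772
  t13: -4.6734
  t14: +2.7463
  t15: +9.5301
  t16: +3.5409
  t17: +0.1047
  t18: +6.1679
  t19: +0.6027
  t20: +5.9312
  t21: -0.3110
  t22: +0.2872
  t23: +1.8810
  t24: +1.4830
  t25: -1.8738
  t26: +0.6624
  t27: +1.9629
  t28: +1.6330
  t29: +0.7935
  t30: +1.4805
  t31: +0.3124
  t32: +2.1362
  t33: +0.3367
  t34: +1.3843
  t35: +3.8110
  t36: +4.7567
  t37: +0.0650
  t38: +3.9689
  t39: +1.7560
  t40: +2.8335
  t41: +0.1126
  t42: +8.9951
  t43: +0.5820
  t44: +5.7538
  t45: +0.6756
  t46: -0.0501
  t47: -0.4274
  t48: +1.4995
  t49: +4.6495
  t50: +1.9554
  t51: +0.0777
  t52: +1.1662
  t53: +0.9208
  t54: +0.9439
  t55: +0.2809
  t56: +0.7304
Σ = +109.1489 → |volume| = 109.15

Directed edges: 168 total, each appears once with its reverse present → watertight.

109.15 WATERTIGHT


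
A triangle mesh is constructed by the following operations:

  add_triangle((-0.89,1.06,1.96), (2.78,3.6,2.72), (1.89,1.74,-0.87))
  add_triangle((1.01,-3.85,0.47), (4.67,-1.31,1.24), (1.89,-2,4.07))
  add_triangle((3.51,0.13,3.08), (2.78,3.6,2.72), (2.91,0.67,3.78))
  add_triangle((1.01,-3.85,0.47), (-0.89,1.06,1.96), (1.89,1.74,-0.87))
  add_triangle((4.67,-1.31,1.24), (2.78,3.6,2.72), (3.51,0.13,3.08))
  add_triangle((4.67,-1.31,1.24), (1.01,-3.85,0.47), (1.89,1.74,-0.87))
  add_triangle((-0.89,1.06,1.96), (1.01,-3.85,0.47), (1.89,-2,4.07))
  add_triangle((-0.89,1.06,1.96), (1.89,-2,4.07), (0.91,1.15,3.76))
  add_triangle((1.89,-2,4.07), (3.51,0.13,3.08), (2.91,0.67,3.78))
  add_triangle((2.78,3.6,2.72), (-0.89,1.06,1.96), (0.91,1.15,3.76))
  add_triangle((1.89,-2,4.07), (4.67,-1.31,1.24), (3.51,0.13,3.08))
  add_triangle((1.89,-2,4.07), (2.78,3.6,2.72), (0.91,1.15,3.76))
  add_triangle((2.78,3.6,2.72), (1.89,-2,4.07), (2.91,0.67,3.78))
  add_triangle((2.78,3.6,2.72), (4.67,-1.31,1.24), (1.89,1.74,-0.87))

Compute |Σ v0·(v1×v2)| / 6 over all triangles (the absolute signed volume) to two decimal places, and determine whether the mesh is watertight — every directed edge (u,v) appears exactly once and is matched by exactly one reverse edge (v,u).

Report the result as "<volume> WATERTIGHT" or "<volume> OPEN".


Per-triangle v0·(v1×v2)/6:
  t1: +1.8596
  t2: +9.6746
  t3: +2.4168
  t4: -2.8877
  t5: +5.6032
  t6: +3.4517
  t7: +3.3327
  t8: +2.5131
  t9: +2.2784
  t10: +2.9790
  t11: +5.5529
  t12: +5.8841
  t13: +1.2659
  t14: +8.1784
Σ = +52.1027 → |volume| = 52.10

Directed edges: 42 total, each appears once with its reverse present → watertight.

52.10 WATERTIGHT


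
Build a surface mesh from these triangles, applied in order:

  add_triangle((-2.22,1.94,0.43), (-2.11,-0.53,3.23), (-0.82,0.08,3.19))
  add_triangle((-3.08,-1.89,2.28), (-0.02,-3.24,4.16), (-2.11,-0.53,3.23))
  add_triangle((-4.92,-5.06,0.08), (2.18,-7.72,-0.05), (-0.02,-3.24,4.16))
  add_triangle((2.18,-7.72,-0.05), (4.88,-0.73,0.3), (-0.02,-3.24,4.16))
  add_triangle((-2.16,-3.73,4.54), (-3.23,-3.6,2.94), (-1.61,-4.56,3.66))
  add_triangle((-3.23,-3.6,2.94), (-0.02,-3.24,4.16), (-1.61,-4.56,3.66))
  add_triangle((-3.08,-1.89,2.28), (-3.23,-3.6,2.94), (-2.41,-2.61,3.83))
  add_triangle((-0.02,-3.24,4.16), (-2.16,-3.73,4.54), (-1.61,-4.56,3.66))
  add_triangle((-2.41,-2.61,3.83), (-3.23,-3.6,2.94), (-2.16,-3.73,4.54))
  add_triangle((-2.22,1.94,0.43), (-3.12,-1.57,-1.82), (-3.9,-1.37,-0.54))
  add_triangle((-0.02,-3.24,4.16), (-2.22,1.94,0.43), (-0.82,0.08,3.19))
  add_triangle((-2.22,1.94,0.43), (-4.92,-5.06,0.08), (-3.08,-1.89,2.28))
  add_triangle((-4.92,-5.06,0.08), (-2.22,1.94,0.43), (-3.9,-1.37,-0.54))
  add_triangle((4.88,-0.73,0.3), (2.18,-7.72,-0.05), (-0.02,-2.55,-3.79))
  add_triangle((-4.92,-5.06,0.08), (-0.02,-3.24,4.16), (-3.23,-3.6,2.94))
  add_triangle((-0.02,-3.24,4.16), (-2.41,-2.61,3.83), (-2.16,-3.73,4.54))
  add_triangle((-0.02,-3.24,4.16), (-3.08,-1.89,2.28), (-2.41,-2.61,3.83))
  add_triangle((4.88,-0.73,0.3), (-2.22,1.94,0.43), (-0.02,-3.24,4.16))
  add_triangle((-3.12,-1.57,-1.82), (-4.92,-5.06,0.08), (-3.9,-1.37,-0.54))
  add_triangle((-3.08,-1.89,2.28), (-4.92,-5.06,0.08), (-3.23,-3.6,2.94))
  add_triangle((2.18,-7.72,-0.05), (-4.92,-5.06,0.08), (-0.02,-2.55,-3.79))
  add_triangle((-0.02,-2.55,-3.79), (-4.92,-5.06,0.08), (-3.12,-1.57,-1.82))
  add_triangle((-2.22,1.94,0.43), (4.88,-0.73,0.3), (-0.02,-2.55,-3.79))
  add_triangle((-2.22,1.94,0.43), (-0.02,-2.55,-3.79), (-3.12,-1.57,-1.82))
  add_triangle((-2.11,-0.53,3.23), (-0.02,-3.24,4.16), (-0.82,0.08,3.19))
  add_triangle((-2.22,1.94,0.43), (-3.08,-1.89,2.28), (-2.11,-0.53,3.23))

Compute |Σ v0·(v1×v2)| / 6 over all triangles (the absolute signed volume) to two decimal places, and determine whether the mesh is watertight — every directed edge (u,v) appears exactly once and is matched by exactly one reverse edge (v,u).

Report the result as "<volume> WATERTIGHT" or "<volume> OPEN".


Per-triangle v0·(v1×v2)/6:
  t1: +1.9979
  t2: +4.3911
  t3: +34.0182
  t4: +25.5098
  t5: +2.2696
  t6: -2.3649
  t7: +1.3805
  t8: +2.3199
  t9: +1.2705
  t10: +2.2267
  t11: -2.6745
  t12: +7.3095
  t13: +2.9427
  t14: +22.4024
  t15: +6.6742
  t16: +0.8747
  t17: -0.9831
  t18: +6.9361
  t19: +3.2404
  t20: +3.5336
  t21: +30.9325
  t22: +8.9736
  t23: +3.7786
  t24: +3.7281
  t25: +2.6163
  t26: +3.3040
Σ = +176.6083 → |volume| = 176.61

Directed edges: 78 total, each appears once with its reverse present → watertight.

176.61 WATERTIGHT


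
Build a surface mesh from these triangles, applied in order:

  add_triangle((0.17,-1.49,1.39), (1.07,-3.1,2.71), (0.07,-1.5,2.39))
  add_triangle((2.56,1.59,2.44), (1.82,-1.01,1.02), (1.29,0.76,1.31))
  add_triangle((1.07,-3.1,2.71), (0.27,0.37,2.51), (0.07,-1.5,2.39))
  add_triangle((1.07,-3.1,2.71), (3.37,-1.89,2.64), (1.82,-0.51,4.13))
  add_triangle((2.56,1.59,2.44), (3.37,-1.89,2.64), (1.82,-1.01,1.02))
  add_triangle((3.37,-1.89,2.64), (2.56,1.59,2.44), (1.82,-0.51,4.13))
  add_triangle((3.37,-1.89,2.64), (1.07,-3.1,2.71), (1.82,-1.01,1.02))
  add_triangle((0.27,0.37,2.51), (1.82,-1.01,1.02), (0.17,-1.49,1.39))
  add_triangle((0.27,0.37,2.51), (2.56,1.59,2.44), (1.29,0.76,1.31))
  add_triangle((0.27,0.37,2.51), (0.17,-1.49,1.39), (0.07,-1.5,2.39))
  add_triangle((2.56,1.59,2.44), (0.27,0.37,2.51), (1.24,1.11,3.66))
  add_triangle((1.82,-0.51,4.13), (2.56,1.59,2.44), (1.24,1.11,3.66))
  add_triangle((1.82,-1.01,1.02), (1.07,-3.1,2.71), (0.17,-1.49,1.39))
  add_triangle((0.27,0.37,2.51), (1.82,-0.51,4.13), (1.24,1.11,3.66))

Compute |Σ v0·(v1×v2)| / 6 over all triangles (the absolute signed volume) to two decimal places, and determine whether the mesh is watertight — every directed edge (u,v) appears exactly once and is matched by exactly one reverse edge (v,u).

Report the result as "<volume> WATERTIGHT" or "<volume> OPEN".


12.22 OPEN

Per-triangle v0·(v1×v2)/6:
  t1: +0.1717
  t2: -0.0861
  t3: +0.8771
  t4: +4.3340
  t5: +0.6922
  t6: +4.4711
  t7: +0.5585
  t8: -1.2027
  t9: -0.0466
  t10: -0.1485
  t11: -0.1127
  t12: +2.0818
  t13: -0.0909
  t14: +0.7244
Σ = +12.2232 → |volume| = 12.22

Directed edges: 42 total; 6 unmatched, e.g. (1.82,-1.01,1.02)→(1.29,0.76,1.31) → open.


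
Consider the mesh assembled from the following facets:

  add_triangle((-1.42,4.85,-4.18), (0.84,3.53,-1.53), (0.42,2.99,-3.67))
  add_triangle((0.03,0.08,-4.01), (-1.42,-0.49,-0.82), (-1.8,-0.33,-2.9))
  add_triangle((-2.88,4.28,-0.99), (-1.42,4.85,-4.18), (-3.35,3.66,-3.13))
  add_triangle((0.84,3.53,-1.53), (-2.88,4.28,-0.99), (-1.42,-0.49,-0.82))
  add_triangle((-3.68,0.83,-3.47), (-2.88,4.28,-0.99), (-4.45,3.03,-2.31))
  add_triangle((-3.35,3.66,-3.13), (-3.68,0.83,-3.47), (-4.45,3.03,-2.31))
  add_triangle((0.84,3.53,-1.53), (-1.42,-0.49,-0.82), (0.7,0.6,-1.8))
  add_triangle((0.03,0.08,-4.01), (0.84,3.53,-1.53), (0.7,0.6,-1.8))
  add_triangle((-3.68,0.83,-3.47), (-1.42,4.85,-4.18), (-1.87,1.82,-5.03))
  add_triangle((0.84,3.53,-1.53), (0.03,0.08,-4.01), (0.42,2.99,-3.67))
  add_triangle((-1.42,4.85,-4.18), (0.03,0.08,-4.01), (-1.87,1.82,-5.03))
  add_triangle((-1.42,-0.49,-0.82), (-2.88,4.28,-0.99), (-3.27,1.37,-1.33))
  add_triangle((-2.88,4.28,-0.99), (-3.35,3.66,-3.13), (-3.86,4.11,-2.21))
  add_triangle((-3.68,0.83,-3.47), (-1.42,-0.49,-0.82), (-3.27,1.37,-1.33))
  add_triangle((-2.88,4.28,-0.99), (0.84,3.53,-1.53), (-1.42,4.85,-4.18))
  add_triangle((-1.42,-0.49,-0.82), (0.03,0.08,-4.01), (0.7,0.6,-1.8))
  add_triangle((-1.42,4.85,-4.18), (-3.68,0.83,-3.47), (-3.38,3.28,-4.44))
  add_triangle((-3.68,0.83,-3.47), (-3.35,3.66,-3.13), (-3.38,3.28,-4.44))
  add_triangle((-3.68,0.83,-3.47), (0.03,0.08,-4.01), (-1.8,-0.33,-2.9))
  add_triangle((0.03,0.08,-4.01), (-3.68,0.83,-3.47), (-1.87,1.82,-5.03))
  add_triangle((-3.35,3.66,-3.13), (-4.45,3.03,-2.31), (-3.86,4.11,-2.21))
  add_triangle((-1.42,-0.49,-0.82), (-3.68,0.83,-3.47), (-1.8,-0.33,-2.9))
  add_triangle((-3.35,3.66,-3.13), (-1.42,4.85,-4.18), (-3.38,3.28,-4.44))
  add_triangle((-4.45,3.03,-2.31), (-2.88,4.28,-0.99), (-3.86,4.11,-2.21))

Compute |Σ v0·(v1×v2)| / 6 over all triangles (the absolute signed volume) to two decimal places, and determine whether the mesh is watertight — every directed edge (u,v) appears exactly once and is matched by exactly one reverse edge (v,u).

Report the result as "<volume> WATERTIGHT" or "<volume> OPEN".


40.15 OPEN

Per-triangle v0·(v1×v2)/6:
  t1: +3.2390
  t2: +0.2468
  t3: +4.9382
  t4: -3.0312
  t5: -2.0550
  t6: +3.3240
  t7: -1.5193
  t8: +1.2933
  t9: +6.6393
  t10: +0.6971
  t11: +4.4092
  t12: -0.2989
  t13: +0.9856
  t14: +1.0727
  t15: +6.0759
  t16: -0.3053
  t17: +0.9062
  t18: +2.2764
  t19: +1.8869
  t20: +3.2893
  t21: +1.3177
  t22: +0.8320
  t23: +3.0186
  t24: +0.9098
Σ = +40.1482 → |volume| = 40.15

Directed edges: 72 total; 6 unmatched, e.g. (0.42,2.99,-3.67)→(-1.42,4.85,-4.18) → open.


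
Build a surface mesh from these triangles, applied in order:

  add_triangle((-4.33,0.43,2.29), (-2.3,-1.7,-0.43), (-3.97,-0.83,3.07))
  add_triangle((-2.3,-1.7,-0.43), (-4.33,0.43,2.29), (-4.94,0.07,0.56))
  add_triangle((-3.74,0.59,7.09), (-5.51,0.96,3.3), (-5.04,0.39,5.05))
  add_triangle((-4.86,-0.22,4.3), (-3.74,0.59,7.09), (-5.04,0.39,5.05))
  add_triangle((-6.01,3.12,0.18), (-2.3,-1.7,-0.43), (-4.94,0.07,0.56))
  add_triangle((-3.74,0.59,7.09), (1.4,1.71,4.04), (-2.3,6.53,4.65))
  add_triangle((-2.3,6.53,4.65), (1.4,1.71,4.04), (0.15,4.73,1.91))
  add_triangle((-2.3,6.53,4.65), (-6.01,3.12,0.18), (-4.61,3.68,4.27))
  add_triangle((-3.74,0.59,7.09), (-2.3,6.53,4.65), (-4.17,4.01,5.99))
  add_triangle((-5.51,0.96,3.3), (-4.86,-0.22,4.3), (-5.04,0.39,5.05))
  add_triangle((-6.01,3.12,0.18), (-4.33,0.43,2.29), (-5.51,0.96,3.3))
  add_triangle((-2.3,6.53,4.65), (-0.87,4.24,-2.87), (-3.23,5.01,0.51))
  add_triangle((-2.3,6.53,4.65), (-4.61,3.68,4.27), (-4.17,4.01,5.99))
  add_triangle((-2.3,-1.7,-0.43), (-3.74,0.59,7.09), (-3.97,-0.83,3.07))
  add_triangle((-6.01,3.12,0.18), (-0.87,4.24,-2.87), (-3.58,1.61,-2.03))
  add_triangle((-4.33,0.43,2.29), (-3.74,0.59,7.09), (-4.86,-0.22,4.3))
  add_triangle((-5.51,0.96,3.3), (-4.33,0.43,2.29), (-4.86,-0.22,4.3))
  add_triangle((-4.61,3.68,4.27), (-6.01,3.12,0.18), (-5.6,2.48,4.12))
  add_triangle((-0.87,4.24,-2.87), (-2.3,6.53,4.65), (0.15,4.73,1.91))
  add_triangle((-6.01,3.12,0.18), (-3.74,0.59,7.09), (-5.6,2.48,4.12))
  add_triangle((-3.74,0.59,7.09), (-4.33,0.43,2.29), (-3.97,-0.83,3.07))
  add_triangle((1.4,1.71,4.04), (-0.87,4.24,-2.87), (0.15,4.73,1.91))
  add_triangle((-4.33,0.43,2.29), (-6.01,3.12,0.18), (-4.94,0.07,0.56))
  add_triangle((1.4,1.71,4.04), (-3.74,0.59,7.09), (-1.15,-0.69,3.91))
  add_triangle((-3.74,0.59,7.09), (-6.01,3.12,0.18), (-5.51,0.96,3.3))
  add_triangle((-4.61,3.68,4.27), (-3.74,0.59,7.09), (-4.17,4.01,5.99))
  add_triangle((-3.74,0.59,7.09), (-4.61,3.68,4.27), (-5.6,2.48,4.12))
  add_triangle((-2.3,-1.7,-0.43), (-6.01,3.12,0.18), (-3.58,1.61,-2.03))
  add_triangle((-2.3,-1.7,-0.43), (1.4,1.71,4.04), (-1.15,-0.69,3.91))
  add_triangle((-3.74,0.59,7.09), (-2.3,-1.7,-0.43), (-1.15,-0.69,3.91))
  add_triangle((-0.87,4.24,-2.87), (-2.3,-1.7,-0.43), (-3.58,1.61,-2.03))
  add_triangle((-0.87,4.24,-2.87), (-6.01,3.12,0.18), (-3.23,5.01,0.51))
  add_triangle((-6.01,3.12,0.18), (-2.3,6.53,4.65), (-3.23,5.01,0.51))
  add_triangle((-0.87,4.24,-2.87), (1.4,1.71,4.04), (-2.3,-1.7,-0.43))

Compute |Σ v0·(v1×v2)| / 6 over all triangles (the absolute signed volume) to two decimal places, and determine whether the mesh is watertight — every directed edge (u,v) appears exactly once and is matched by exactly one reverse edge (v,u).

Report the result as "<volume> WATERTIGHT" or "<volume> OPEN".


Per-triangle v0·(v1×v2)/6:
  t1: +2.8051
  t2: +2.3568
  t3: +2.0591
  t4: +1.5298
  t5: +2.4410
  t6: +25.3843
  t7: +8.7558
  t8: +16.1799
  t9: +7.9679
  t10: +1.3674
  t11: +1.5960
  t12: +11.4669
  t13: +6.3543
  t14: +1.3814
  t15: +8.8309
  t16: -2.8650
  t17: +0.7110
  t18: +6.8621
  t19: +10.6503
  t20: +2.3650
  t21: +4.6696
  t22: +2.2090
  t23: +4.6477
  t24: +5.7181
  t25: +9.0391
  t26: +5.8137
  t27: +7.5085
  t28: +6.0713
  t29: -0.8360
  t30: +4.8263
  t31: +1.8700
  t32: +11.2374
  t33: +13.0864
  t34: -7.7730
Σ = +186.2881 → |volume| = 186.29

Directed edges: 102 total, each appears once with its reverse present → watertight.

186.29 WATERTIGHT


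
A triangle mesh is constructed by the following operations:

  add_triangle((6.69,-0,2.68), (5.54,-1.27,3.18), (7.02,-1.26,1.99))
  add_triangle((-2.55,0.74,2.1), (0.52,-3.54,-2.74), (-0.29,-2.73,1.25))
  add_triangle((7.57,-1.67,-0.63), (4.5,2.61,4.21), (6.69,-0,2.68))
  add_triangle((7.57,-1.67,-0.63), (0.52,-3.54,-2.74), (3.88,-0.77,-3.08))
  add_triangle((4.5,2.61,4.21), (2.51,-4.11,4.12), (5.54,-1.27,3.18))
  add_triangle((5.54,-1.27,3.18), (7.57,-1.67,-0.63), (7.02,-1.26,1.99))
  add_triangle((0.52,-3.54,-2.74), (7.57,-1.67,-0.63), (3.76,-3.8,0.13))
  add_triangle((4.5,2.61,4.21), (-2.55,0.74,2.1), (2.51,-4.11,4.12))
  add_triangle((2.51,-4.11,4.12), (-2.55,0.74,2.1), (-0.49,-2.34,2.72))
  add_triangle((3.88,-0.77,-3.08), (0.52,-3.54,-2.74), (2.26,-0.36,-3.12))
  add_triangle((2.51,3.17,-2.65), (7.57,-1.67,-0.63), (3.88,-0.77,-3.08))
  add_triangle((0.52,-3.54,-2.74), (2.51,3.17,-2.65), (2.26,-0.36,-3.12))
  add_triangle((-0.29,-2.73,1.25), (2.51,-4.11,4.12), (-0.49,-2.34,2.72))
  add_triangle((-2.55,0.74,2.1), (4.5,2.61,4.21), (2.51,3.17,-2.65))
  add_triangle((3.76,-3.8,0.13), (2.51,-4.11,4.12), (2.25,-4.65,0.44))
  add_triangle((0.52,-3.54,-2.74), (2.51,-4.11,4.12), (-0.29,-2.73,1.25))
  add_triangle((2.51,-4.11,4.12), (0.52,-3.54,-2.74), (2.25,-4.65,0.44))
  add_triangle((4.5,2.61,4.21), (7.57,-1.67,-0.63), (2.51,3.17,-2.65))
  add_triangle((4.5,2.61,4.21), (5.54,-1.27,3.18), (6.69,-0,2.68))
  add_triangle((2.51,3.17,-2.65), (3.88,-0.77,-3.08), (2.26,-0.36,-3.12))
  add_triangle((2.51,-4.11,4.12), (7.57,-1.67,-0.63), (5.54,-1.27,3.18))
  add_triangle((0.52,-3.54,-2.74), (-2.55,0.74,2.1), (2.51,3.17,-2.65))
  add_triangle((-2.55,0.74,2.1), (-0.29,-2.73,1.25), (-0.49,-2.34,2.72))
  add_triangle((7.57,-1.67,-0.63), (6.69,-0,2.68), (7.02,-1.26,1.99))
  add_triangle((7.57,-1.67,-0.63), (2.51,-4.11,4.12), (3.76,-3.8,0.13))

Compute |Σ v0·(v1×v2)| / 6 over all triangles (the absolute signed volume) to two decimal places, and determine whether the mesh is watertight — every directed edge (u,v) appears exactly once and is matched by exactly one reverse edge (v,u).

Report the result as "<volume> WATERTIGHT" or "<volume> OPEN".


208.64 OPEN

Per-triangle v0·(v1×v2)/6:
  t1: +2.5139
  t2: +4.2214
  t3: +6.1760
  t4: +12.2074
  t5: +14.3185
  t6: +1.4814
  t7: +12.0209
  t8: +21.6734
  t9: +3.1977
  t10: +3.0801
  t11: +12.6884
  t12: +1.6575
  t13: +2.4561
  t14: +14.0853
  t15: +5.6483
  t16: +6.7591
  t17: +2.2071
  t18: +32.6344
  t19: +6.2046
  t20: +3.1077
  t21: +16.0756
  t22: +4.6698
  t23: +1.7038
  t24: +3.6145
  t25: +14.2365
Σ = +208.6396 → |volume| = 208.64

Directed edges: 75 total; 3 unmatched, e.g. (3.76,-3.8,0.13)→(0.52,-3.54,-2.74) → open.


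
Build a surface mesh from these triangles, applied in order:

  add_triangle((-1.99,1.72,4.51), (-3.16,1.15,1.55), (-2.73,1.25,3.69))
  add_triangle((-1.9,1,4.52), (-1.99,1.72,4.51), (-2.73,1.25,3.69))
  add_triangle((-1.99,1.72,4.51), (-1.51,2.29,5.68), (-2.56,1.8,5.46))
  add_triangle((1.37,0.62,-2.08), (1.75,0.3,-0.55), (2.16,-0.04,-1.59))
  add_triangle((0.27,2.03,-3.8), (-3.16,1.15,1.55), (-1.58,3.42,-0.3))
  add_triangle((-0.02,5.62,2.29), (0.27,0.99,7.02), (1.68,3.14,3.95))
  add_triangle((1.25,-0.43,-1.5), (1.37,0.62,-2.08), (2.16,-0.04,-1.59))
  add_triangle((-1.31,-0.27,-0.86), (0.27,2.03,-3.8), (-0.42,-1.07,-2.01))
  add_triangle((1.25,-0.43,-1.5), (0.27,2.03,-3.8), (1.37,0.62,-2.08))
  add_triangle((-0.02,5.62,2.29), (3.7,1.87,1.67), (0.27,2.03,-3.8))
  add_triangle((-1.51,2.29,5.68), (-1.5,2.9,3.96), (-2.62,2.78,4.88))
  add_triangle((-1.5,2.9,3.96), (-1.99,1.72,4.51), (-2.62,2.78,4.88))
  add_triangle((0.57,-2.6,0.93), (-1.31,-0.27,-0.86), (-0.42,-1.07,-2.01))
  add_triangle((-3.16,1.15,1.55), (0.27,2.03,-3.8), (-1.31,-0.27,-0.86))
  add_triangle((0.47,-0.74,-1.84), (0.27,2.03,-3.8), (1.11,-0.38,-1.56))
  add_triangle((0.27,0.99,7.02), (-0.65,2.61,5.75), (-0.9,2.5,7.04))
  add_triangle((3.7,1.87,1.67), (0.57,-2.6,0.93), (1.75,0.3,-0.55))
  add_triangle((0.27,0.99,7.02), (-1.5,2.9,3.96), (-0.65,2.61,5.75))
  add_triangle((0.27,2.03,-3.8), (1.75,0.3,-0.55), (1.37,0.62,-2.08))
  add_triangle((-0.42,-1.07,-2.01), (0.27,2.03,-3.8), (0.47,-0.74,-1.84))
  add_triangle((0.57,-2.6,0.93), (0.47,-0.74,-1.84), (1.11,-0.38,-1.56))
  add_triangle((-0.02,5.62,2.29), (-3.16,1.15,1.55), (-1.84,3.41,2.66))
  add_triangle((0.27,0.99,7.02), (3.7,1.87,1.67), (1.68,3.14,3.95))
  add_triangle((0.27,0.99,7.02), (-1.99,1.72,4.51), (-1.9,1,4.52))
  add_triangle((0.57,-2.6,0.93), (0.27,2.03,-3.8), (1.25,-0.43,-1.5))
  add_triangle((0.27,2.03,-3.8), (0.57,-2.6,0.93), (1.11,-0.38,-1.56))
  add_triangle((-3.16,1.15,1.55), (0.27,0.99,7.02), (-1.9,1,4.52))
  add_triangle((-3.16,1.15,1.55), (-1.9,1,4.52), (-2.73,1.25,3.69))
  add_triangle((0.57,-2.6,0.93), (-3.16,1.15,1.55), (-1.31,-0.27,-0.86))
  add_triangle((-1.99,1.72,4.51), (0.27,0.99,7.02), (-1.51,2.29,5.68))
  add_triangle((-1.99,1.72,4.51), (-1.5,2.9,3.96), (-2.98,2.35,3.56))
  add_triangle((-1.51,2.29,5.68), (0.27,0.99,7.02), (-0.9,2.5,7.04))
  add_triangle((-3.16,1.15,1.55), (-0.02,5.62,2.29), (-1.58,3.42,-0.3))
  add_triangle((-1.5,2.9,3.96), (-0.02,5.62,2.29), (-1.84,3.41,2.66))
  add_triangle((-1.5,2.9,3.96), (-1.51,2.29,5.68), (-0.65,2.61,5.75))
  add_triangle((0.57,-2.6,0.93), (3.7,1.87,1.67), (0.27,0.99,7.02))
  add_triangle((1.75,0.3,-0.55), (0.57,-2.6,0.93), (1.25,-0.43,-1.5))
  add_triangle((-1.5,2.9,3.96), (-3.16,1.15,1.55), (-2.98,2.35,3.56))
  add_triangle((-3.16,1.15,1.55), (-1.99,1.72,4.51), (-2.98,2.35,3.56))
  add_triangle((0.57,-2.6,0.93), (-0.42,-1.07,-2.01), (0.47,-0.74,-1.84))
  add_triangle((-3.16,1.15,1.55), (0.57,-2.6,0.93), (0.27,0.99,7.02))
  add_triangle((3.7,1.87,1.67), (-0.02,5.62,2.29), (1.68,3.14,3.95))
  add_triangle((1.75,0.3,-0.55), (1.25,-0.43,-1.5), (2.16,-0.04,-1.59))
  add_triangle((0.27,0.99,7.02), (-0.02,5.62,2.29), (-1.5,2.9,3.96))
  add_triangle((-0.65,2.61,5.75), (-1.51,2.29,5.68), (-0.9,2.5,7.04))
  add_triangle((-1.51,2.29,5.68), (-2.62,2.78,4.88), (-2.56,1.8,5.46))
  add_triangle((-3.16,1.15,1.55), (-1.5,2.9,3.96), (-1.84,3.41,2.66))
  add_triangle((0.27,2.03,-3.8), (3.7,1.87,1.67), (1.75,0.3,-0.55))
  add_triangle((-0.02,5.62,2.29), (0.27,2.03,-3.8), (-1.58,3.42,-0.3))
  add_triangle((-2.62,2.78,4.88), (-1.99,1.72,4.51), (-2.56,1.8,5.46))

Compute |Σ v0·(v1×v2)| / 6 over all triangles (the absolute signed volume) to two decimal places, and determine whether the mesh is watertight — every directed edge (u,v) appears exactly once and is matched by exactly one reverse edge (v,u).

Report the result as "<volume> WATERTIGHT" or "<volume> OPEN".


131.60 WATERTIGHT

Per-triangle v0·(v1×v2)/6:
  t1: +0.7556
  t2: +0.6106
  t3: -0.1974
  t4: +0.2997
  t5: +4.2904
  t6: +9.7969
  t7: +0.2917
  t8: +1.6016
  t9: +0.5974
  t10: +16.3009
  t11: +1.2881
  t12: -0.6584
  t13: +1.1483
  t14: +3.1266
  t15: +0.8296
  t16: +0.9282
  t17: +2.6287
  t18: -1.0914
  t19: +0.5370
  t20: +1.0748
  t21: +0.7102
  t22: +1.9042
  t23: +8.0653
  t24: +1.7124
  t25: +1.0270
  t26: -0.8421
  t27: -0.8942
  t28: +0.1027
  t29: +2.3691
  t30: +1.5768
  t31: +1.6565
  t32: +1.0084
  t33: +6.5943
  t34: +2.9840
  t35: +1.2077
  t36: +12.6396
  t37: +1.0796
  t38: +0.4526
  t39: +1.2549
  t40: +0.9161
  t41: +9.7059
  t42: +7.8335
  t43: +0.0387
  t44: +9.9442
  t45: +0.5497
  t46: +1.3551
  t47: +2.4745
  t48: +2.9780
  t49: +7.2349
  t50: -0.2032
Σ = +131.5952 → |volume| = 131.60

Directed edges: 150 total, each appears once with its reverse present → watertight.


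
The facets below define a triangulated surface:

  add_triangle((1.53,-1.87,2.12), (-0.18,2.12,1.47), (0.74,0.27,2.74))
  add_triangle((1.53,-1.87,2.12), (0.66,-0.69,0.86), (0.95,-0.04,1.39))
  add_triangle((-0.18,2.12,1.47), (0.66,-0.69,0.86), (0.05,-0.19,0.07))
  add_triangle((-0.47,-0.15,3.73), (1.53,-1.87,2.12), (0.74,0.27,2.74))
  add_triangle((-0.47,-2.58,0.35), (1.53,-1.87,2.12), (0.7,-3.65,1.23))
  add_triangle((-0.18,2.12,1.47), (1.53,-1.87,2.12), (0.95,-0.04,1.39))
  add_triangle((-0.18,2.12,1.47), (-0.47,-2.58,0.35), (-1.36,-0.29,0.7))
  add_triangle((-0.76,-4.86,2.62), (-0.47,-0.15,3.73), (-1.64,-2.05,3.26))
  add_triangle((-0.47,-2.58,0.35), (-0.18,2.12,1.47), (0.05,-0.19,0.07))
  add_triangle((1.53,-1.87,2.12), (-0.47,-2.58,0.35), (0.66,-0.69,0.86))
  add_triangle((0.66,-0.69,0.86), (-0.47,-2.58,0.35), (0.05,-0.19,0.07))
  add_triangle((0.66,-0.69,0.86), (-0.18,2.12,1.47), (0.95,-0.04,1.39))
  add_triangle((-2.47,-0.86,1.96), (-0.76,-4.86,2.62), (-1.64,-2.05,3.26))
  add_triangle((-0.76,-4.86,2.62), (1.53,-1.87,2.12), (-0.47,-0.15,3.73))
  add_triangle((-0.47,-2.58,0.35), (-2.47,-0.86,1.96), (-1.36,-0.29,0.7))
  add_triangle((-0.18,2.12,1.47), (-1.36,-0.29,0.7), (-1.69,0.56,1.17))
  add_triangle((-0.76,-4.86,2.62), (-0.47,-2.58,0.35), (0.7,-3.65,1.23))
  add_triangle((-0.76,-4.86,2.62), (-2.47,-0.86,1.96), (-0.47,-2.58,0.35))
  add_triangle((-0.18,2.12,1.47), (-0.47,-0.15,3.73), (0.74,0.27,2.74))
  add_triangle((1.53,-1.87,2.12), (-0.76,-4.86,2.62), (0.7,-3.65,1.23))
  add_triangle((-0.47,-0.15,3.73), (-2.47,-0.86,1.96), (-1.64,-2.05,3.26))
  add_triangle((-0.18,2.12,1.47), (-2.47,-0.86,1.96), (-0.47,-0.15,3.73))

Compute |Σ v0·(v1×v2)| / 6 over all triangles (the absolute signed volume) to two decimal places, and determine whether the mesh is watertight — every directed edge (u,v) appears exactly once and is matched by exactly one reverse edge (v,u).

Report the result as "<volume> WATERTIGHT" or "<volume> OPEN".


24.42 OPEN

Per-triangle v0·(v1×v2)/6:
  t1: +0.3158
  t2: +0.0178
  t3: -0.0269
  t4: +1.6289
  t5: -0.5043
  t6: +0.4559
  t7: -0.8271
  t8: +3.1205
  t9: -0.0747
  t10: +0.0141
  t11: +0.0129
  t12: -0.1464
  t13: +2.4773
  t14: +5.7889
  t15: +0.3789
  t16: -0.1405
  t17: +1.1112
  t18: +2.0497
  t19: +1.4689
  t20: +2.2335
  t21: +2.0549
  t22: +3.0090
Σ = +24.4183 → |volume| = 24.42

Directed edges: 66 total; 4 unmatched, e.g. (-2.47,-0.86,1.96)→(-1.36,-0.29,0.7) → open.


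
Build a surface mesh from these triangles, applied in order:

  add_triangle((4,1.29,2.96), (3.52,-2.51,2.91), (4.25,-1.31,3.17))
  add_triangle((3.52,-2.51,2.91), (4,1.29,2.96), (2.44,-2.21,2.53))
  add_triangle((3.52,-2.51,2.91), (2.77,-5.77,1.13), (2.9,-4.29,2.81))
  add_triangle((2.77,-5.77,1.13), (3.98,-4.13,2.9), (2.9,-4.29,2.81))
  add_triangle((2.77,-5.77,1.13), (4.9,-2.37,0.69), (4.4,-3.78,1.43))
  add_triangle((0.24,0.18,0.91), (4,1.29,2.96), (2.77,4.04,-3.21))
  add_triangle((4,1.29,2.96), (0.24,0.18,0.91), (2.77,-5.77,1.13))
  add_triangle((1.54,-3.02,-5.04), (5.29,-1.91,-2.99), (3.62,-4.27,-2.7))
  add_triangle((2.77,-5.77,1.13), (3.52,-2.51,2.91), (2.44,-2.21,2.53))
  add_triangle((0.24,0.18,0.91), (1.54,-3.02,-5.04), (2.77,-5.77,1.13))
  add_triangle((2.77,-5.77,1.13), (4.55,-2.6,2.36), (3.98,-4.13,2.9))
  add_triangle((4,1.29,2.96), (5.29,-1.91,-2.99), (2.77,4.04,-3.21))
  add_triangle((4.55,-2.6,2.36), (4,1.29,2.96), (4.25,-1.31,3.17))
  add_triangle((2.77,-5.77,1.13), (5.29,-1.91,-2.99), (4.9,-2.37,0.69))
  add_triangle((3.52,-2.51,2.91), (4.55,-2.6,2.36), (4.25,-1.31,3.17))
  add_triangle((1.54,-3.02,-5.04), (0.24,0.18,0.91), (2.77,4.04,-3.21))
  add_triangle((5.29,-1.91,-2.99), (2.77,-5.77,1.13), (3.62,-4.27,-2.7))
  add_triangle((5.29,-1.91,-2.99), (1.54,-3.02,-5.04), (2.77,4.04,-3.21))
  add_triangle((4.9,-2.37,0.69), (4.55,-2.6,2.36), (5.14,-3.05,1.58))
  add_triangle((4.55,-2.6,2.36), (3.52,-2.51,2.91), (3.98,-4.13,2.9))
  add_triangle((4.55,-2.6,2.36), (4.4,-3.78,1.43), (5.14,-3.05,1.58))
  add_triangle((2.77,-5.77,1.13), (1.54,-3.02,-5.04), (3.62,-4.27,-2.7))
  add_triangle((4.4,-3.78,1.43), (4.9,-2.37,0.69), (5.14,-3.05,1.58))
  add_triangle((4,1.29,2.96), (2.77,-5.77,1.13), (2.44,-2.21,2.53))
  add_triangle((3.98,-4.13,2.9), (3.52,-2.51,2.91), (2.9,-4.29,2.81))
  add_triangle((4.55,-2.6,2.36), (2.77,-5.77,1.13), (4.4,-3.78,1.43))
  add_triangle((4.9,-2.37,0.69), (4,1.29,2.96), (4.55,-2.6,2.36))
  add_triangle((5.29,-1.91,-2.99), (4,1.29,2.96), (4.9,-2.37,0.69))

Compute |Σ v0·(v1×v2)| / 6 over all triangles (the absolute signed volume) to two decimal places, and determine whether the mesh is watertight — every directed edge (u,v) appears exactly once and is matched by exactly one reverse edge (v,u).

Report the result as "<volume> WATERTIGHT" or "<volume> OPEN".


118.94 WATERTIGHT

Per-triangle v0·(v1×v2)/6:
  t1: +0.4847
  t2: +1.1506
  t3: -2.4306
  t4: +2.0933
  t5: +1.9339
  t6: +1.8962
  t7: +3.1906
  t8: +9.4718
  t9: +1.4616
  t10: -1.8497
  t11: +3.0851
  t12: +27.1641
  t13: +1.8674
  t14: +13.1210
  t15: +1.2848
  t16: -3.1441
  t17: +9.7920
  t18: +22.1005
  t19: +0.5126
  t20: +1.2099
  t21: +0.9695
  t22: +8.1963
  t23: +0.7818
  t24: -5.0556
  t25: +0.8215
  t26: +2.4115
  t27: +5.3093
  t28: +11.1055
Σ = +118.9353 → |volume| = 118.94

Directed edges: 84 total, each appears once with its reverse present → watertight.


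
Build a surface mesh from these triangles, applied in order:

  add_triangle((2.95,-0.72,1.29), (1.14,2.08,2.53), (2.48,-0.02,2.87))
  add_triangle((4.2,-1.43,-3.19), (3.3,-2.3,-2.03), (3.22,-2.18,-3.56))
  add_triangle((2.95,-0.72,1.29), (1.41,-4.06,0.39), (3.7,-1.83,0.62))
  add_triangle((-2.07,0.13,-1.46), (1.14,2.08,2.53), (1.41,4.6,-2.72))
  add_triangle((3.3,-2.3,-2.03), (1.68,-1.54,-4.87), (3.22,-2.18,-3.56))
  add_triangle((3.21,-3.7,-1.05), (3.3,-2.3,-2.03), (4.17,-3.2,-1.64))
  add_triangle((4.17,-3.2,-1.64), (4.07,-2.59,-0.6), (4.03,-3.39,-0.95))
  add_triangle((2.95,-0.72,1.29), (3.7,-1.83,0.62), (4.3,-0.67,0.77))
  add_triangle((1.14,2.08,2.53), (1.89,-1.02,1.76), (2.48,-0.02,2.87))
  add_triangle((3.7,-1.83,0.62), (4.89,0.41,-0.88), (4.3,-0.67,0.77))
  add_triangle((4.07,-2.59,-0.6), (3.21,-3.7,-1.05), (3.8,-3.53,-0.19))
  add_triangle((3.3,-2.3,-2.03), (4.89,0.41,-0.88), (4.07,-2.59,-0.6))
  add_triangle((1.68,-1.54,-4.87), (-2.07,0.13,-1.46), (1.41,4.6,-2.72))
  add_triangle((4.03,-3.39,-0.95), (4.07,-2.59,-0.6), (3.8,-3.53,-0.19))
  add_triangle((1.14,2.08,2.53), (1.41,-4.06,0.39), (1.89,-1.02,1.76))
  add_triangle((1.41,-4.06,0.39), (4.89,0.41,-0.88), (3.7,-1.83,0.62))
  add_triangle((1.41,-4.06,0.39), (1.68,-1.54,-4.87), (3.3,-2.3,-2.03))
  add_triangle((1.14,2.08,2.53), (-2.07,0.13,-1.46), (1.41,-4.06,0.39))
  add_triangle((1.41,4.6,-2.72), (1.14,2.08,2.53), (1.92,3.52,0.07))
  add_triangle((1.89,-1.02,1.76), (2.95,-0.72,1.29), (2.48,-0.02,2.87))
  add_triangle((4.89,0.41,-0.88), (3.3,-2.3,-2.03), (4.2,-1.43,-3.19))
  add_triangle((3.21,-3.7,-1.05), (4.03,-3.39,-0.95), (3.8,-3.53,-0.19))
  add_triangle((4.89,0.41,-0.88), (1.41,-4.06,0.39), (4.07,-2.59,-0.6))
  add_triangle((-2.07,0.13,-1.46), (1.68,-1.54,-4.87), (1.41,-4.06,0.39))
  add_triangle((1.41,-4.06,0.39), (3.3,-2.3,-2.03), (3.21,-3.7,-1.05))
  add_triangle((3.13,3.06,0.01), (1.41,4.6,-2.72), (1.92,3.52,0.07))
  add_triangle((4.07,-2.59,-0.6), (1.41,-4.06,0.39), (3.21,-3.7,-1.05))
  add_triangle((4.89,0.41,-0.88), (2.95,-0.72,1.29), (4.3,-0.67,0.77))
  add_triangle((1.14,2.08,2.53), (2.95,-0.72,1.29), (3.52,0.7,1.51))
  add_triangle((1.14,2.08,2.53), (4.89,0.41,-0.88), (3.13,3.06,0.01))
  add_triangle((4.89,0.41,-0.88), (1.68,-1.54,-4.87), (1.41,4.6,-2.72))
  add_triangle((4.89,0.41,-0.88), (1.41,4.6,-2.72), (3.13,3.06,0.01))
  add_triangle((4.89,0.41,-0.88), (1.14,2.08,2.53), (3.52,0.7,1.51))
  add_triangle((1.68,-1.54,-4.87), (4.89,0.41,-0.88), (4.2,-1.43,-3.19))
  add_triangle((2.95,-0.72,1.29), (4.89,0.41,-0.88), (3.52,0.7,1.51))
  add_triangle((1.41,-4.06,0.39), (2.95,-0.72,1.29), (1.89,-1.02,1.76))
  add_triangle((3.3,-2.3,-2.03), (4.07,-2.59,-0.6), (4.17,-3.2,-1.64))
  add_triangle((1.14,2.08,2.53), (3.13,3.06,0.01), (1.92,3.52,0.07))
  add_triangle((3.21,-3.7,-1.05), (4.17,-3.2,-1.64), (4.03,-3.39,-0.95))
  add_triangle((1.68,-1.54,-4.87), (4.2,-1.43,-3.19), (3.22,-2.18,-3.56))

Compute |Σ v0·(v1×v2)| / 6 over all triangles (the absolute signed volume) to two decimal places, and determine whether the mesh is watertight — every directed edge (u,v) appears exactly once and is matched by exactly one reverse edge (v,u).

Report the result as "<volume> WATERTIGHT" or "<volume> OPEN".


111.46 WATERTIGHT

Per-triangle v0·(v1×v2)/6:
  t1: +1.4857
  t2: +1.2791
  t3: +1.7200
  t4: +5.5491
  t5: +0.4561
  t6: +0.5950
  t7: +0.4422
  t8: +0.6922
  t9: +0.1339
  t10: +1.6129
  t11: -0.8512
  t12: +3.7090
  t13: +11.6325
  t14: +0.4757
  t15: +0.7423
  t16: +3.2558
  t17: +6.7486
  t18: +1.9161
  t19: +1.5957
  t20: +0.7591
  t21: +3.0258
  t22: +0.5396
  t23: +1.0869
  t24: +7.9970
  t25: +0.5534
  t26: +2.4424
  t27: +1.9095
  t28: +0.3122
  t29: +1.5912
  t30: +5.3090
  t31: +20.0626
  t32: +7.7171
  t33: +2.5641
  t34: +3.2997
  t35: +2.2907
  t36: +1.7678
  t37: +0.4330
  t38: +2.1331
  t39: +0.5018
  t40: +1.9712
Σ = +111.4579 → |volume| = 111.46

Directed edges: 120 total, each appears once with its reverse present → watertight.
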